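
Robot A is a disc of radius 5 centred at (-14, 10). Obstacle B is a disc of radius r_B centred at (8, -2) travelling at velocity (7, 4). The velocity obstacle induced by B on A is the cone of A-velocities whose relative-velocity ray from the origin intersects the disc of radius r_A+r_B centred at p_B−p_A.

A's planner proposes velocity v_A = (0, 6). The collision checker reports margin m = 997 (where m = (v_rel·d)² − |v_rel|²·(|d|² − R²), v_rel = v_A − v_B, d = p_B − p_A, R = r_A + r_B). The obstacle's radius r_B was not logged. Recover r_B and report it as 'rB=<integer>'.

m = 997
d = (22, -12);  v_rel = (-7, 2),  |v_rel|² = 53
v_rel×d = (-7)·(-12) − (2)·(22) = 40
since m = R²·53 − 40²:  R² = (1600 + 997) / 53 = 49
R = √49 = 7  ⇒  r_B = 7 − 5 = 2

rB=2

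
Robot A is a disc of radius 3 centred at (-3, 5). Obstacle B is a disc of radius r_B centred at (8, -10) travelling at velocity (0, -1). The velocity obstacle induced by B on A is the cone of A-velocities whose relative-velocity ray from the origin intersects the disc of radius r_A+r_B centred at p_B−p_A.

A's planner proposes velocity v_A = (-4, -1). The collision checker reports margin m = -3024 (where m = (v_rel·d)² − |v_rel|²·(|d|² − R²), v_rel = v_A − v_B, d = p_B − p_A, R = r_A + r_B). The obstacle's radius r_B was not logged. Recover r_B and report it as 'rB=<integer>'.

m = -3024
d = (11, -15);  v_rel = (-4, 0),  |v_rel|² = 16
v_rel×d = (-4)·(-15) − (0)·(11) = 60
since m = R²·16 − 60²:  R² = (3600 + -3024) / 16 = 36
R = √36 = 6  ⇒  r_B = 6 − 3 = 3

rB=3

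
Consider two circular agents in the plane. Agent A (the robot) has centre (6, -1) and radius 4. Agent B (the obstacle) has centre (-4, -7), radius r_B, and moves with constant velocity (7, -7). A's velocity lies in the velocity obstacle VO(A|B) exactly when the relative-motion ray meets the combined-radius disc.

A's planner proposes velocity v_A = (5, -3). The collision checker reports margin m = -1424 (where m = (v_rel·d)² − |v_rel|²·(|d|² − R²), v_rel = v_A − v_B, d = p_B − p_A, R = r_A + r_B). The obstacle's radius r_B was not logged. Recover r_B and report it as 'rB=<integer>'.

m = -1424
d = (-10, -6);  v_rel = (-2, 4),  |v_rel|² = 20
v_rel×d = (-2)·(-6) − (4)·(-10) = 52
since m = R²·20 − 52²:  R² = (2704 + -1424) / 20 = 64
R = √64 = 8  ⇒  r_B = 8 − 4 = 4

rB=4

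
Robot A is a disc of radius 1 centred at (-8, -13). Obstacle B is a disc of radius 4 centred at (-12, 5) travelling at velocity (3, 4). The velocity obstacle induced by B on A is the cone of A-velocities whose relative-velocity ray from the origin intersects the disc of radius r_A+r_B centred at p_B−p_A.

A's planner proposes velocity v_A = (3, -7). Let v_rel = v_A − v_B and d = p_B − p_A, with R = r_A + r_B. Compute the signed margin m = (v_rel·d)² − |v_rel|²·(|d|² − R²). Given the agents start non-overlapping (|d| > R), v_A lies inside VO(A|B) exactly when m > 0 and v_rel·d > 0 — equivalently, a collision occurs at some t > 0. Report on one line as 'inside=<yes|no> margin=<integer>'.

d = (-4, 18),  |d|² = 340;  R = 1+4 = 5,  c = 340−5² = 315
v_rel = (0, -11),  |v_rel|² = 121;  v_rel·d = (0)·(-4) + (-11)·(18) = -198
121·t² + 396·t + 315 = 0  ⇒  m = (-198)² − 121·315 = 1089
m = 1089 > 0,  v_rel·d = -198 < 0  ⇒  outside

inside=no margin=1089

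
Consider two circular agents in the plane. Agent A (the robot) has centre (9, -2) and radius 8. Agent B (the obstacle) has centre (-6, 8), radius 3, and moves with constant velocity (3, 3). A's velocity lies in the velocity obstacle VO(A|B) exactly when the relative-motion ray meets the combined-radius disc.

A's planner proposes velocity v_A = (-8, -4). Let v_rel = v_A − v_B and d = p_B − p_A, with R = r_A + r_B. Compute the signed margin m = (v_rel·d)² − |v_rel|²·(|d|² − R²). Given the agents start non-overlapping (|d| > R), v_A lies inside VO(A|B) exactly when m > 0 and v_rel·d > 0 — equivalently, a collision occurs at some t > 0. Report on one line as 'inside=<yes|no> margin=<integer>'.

d = (-15, 10),  |d|² = 325;  R = 8+3 = 11,  c = 325−11² = 204
v_rel = (-11, -7),  |v_rel|² = 170;  v_rel·d = (-11)·(-15) + (-7)·(10) = 95
170·t² − 190·t + 204 = 0  ⇒  m = 95² − 170·204 = -25655
m = -25655 < 0,  v_rel·d = 95 > 0  ⇒  outside

inside=no margin=-25655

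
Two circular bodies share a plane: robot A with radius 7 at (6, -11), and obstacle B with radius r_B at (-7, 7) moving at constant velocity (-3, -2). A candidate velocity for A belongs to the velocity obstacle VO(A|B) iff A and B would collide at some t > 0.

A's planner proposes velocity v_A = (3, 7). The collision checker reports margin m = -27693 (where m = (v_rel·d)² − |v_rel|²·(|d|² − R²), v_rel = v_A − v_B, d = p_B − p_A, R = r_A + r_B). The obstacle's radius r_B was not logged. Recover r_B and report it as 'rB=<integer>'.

m = -27693
d = (-13, 18);  v_rel = (6, 9),  |v_rel|² = 117
v_rel×d = (6)·(18) − (9)·(-13) = 225
since m = R²·117 − 225²:  R² = (50625 + -27693) / 117 = 196
R = √196 = 14  ⇒  r_B = 14 − 7 = 7

rB=7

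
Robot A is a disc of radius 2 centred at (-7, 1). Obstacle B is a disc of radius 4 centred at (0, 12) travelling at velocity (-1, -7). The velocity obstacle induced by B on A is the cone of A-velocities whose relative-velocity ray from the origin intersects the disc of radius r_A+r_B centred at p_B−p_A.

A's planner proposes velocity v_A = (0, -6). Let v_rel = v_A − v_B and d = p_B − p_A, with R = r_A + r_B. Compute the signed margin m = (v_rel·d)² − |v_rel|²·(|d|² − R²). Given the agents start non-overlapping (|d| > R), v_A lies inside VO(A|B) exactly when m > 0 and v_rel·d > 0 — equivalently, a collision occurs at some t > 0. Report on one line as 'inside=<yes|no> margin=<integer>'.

d = (7, 11),  |d|² = 170;  R = 2+4 = 6,  c = 170−6² = 134
v_rel = (1, 1),  |v_rel|² = 2;  v_rel·d = (1)·(7) + (1)·(11) = 18
2·t² − 36·t + 134 = 0  ⇒  m = 18² − 2·134 = 56
m = 56 > 0,  v_rel·d = 18 > 0  ⇒  inside

inside=yes margin=56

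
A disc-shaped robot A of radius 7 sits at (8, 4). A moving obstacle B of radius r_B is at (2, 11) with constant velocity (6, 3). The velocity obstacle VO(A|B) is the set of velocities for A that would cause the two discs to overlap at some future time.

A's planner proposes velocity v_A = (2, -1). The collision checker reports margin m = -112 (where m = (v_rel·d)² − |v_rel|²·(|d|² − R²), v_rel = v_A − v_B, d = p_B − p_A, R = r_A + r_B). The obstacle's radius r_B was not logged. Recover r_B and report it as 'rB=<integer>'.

m = -112
d = (-6, 7);  v_rel = (-4, -4),  |v_rel|² = 32
v_rel×d = (-4)·(7) − (-4)·(-6) = -52
since m = R²·32 − (-52)²:  R² = (2704 + -112) / 32 = 81
R = √81 = 9  ⇒  r_B = 9 − 7 = 2

rB=2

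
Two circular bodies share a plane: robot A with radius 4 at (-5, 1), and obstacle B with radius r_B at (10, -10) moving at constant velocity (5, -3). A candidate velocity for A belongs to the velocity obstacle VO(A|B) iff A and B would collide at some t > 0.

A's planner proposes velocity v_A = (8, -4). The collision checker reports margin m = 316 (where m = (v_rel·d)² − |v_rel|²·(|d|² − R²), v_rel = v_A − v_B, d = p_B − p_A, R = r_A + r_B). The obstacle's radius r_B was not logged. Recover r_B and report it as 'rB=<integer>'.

m = 316
d = (15, -11);  v_rel = (3, -1),  |v_rel|² = 10
v_rel×d = (3)·(-11) − (-1)·(15) = -18
since m = R²·10 − (-18)²:  R² = (324 + 316) / 10 = 64
R = √64 = 8  ⇒  r_B = 8 − 4 = 4

rB=4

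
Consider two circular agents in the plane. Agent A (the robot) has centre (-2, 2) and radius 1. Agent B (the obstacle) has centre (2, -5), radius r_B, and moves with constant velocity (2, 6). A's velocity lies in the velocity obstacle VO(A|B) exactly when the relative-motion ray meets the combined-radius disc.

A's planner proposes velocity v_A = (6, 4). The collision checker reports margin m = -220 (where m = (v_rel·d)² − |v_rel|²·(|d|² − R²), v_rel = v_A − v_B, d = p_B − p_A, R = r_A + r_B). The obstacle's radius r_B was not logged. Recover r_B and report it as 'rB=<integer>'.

m = -220
d = (4, -7);  v_rel = (4, -2),  |v_rel|² = 20
v_rel×d = (4)·(-7) − (-2)·(4) = -20
since m = R²·20 − (-20)²:  R² = (400 + -220) / 20 = 9
R = √9 = 3  ⇒  r_B = 3 − 1 = 2

rB=2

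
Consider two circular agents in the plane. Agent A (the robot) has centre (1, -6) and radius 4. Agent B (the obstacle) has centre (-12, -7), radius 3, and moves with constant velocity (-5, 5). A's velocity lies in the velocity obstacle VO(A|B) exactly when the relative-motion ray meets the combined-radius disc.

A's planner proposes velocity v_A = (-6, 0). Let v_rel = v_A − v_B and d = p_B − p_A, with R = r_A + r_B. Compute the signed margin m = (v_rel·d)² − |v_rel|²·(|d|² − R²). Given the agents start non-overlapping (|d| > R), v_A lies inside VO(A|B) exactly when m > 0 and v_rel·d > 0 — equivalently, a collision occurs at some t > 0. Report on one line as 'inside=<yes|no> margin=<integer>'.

d = (-13, -1),  |d|² = 170;  R = 4+3 = 7,  c = 170−7² = 121
v_rel = (-1, -5),  |v_rel|² = 26;  v_rel·d = (-1)·(-13) + (-5)·(-1) = 18
26·t² − 36·t + 121 = 0  ⇒  m = 18² − 26·121 = -2822
m = -2822 < 0,  v_rel·d = 18 > 0  ⇒  outside

inside=no margin=-2822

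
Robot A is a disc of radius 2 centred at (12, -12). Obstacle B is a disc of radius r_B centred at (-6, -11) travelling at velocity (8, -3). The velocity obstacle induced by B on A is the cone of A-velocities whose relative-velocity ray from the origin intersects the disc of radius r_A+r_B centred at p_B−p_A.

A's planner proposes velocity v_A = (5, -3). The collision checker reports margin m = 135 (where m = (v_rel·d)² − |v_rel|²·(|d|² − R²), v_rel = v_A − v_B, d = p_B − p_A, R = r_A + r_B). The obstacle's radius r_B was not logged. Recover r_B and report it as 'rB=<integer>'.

m = 135
d = (-18, 1);  v_rel = (-3, 0),  |v_rel|² = 9
v_rel×d = (-3)·(1) − (0)·(-18) = -3
since m = R²·9 − (-3)²:  R² = (9 + 135) / 9 = 16
R = √16 = 4  ⇒  r_B = 4 − 2 = 2

rB=2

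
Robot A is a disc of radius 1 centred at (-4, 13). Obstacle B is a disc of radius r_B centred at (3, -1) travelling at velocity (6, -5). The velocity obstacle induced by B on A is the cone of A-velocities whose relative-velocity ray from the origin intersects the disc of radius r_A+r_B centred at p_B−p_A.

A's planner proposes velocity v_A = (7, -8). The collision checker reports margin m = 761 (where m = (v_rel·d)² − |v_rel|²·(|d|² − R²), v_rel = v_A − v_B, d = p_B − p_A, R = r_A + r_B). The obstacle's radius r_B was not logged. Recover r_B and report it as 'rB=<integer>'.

m = 761
d = (7, -14);  v_rel = (1, -3),  |v_rel|² = 10
v_rel×d = (1)·(-14) − (-3)·(7) = 7
since m = R²·10 − 7²:  R² = (49 + 761) / 10 = 81
R = √81 = 9  ⇒  r_B = 9 − 1 = 8

rB=8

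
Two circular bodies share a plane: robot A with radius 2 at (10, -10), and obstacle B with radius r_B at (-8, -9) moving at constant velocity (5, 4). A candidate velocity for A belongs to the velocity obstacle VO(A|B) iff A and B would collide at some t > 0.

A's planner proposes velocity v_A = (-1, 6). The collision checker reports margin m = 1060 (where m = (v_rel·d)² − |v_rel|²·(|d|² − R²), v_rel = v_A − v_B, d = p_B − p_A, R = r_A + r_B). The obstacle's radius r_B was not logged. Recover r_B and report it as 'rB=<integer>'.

m = 1060
d = (-18, 1);  v_rel = (-6, 2),  |v_rel|² = 40
v_rel×d = (-6)·(1) − (2)·(-18) = 30
since m = R²·40 − 30²:  R² = (900 + 1060) / 40 = 49
R = √49 = 7  ⇒  r_B = 7 − 2 = 5

rB=5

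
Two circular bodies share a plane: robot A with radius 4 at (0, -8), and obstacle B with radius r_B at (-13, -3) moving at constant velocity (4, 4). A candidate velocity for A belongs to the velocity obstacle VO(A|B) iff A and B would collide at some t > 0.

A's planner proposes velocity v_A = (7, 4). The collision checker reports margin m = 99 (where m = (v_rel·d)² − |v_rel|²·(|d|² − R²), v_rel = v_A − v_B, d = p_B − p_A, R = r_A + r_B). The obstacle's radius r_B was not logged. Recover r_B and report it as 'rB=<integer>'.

m = 99
d = (-13, 5);  v_rel = (3, 0),  |v_rel|² = 9
v_rel×d = (3)·(5) − (0)·(-13) = 15
since m = R²·9 − 15²:  R² = (225 + 99) / 9 = 36
R = √36 = 6  ⇒  r_B = 6 − 4 = 2

rB=2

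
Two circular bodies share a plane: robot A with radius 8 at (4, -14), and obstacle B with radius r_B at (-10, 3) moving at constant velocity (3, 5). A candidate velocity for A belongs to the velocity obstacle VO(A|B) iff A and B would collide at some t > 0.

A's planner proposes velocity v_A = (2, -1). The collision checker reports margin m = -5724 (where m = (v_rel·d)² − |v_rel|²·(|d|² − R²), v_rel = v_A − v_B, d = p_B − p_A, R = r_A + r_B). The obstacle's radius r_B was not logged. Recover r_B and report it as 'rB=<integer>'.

m = -5724
d = (-14, 17);  v_rel = (-1, -6),  |v_rel|² = 37
v_rel×d = (-1)·(17) − (-6)·(-14) = -101
since m = R²·37 − (-101)²:  R² = (10201 + -5724) / 37 = 121
R = √121 = 11  ⇒  r_B = 11 − 8 = 3

rB=3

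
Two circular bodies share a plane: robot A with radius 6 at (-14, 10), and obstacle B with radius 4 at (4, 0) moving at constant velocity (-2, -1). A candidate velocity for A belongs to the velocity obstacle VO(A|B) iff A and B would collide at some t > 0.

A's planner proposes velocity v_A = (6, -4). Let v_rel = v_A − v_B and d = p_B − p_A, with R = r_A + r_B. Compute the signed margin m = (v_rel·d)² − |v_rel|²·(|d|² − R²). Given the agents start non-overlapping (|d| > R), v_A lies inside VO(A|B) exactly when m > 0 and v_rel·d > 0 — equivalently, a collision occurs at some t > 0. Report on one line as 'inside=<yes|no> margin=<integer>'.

d = (18, -10),  |d|² = 424;  R = 6+4 = 10,  c = 424−10² = 324
v_rel = (8, -3),  |v_rel|² = 73;  v_rel·d = (8)·(18) + (-3)·(-10) = 174
73·t² − 348·t + 324 = 0  ⇒  m = 174² − 73·324 = 6624
m = 6624 > 0,  v_rel·d = 174 > 0  ⇒  inside

inside=yes margin=6624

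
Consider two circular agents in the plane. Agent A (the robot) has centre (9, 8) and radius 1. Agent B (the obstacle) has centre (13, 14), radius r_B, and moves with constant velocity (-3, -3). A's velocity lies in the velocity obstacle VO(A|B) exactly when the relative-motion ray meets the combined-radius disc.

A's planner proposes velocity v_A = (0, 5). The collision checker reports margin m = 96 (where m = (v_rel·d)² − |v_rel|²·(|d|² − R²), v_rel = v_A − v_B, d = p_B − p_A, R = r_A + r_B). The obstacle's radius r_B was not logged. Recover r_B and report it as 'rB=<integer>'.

m = 96
d = (4, 6);  v_rel = (3, 8),  |v_rel|² = 73
v_rel×d = (3)·(6) − (8)·(4) = -14
since m = R²·73 − (-14)²:  R² = (196 + 96) / 73 = 4
R = √4 = 2  ⇒  r_B = 2 − 1 = 1

rB=1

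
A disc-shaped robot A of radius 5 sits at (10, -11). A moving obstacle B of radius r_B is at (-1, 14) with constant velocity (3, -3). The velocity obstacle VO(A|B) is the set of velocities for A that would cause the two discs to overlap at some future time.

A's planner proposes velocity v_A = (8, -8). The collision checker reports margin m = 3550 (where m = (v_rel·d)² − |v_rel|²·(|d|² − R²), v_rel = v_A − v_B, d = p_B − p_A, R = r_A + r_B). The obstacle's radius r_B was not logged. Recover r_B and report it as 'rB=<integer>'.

m = 3550
d = (-11, 25);  v_rel = (5, -5),  |v_rel|² = 50
v_rel×d = (5)·(25) − (-5)·(-11) = 70
since m = R²·50 − 70²:  R² = (4900 + 3550) / 50 = 169
R = √169 = 13  ⇒  r_B = 13 − 5 = 8

rB=8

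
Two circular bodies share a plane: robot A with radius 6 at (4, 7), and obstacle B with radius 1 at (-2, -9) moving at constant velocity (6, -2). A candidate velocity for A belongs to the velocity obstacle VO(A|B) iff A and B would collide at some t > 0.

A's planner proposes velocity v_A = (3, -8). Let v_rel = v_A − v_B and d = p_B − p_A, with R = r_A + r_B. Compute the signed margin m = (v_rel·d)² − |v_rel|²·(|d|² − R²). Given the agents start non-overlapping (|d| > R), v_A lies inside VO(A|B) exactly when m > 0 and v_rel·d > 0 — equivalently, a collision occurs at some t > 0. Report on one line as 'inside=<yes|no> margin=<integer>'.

d = (-6, -16),  |d|² = 292;  R = 6+1 = 7,  c = 292−7² = 243
v_rel = (-3, -6),  |v_rel|² = 45;  v_rel·d = (-3)·(-6) + (-6)·(-16) = 114
45·t² − 228·t + 243 = 0  ⇒  m = 114² − 45·243 = 2061
m = 2061 > 0,  v_rel·d = 114 > 0  ⇒  inside

inside=yes margin=2061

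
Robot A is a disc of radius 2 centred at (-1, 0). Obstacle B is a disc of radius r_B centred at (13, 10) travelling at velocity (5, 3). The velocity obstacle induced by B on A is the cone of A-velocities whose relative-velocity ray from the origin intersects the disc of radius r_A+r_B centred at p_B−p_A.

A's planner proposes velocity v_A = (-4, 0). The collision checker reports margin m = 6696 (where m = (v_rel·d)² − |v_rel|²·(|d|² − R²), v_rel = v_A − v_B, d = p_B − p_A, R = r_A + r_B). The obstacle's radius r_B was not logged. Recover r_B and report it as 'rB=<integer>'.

m = 6696
d = (14, 10);  v_rel = (-9, -3),  |v_rel|² = 90
v_rel×d = (-9)·(10) − (-3)·(14) = -48
since m = R²·90 − (-48)²:  R² = (2304 + 6696) / 90 = 100
R = √100 = 10  ⇒  r_B = 10 − 2 = 8

rB=8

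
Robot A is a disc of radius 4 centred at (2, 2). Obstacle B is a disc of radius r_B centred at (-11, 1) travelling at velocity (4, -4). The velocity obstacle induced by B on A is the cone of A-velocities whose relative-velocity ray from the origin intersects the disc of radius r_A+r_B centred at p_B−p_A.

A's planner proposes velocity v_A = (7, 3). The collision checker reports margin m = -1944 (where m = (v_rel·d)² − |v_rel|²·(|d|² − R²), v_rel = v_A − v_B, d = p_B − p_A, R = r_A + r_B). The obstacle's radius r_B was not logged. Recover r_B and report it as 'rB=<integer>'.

m = -1944
d = (-13, -1);  v_rel = (3, 7),  |v_rel|² = 58
v_rel×d = (3)·(-1) − (7)·(-13) = 88
since m = R²·58 − 88²:  R² = (7744 + -1944) / 58 = 100
R = √100 = 10  ⇒  r_B = 10 − 4 = 6

rB=6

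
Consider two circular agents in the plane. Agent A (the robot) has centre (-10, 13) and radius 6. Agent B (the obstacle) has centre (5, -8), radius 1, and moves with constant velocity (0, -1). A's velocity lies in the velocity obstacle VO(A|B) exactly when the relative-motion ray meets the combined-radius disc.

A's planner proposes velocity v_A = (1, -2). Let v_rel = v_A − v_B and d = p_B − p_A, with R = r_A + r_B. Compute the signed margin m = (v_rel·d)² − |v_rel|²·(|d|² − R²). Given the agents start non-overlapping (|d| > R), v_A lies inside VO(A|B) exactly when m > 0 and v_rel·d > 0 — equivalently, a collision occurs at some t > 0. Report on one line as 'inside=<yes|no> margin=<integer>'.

d = (15, -21),  |d|² = 666;  R = 6+1 = 7,  c = 666−7² = 617
v_rel = (1, -1),  |v_rel|² = 2;  v_rel·d = (1)·(15) + (-1)·(-21) = 36
2·t² − 72·t + 617 = 0  ⇒  m = 36² − 2·617 = 62
m = 62 > 0,  v_rel·d = 36 > 0  ⇒  inside

inside=yes margin=62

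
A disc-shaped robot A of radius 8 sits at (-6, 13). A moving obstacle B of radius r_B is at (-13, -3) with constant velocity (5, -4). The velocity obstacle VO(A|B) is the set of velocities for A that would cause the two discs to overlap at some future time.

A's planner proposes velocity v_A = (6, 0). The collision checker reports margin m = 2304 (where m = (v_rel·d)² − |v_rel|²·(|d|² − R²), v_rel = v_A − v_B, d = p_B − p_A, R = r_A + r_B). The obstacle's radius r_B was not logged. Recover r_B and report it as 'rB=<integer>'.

m = 2304
d = (-7, -16);  v_rel = (1, 4),  |v_rel|² = 17
v_rel×d = (1)·(-16) − (4)·(-7) = 12
since m = R²·17 − 12²:  R² = (144 + 2304) / 17 = 144
R = √144 = 12  ⇒  r_B = 12 − 8 = 4

rB=4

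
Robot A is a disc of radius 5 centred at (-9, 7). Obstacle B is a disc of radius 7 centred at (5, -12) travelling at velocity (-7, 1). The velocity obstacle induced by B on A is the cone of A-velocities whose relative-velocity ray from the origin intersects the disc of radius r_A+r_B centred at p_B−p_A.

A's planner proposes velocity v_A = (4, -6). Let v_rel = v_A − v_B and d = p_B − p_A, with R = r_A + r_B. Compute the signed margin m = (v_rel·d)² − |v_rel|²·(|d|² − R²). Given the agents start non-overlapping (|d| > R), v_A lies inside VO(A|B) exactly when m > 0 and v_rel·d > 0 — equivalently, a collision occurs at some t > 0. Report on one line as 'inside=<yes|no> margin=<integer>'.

d = (14, -19),  |d|² = 557;  R = 5+7 = 12,  c = 557−12² = 413
v_rel = (11, -7),  |v_rel|² = 170;  v_rel·d = (11)·(14) + (-7)·(-19) = 287
170·t² − 574·t + 413 = 0  ⇒  m = 287² − 170·413 = 12159
m = 12159 > 0,  v_rel·d = 287 > 0  ⇒  inside

inside=yes margin=12159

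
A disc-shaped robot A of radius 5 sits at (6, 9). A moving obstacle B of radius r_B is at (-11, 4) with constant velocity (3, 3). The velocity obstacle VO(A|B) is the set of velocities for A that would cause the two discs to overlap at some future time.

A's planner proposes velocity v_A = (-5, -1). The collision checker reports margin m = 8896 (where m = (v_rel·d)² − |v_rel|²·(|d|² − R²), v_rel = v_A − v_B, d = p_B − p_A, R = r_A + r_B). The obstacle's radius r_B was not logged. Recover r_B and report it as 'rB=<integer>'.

m = 8896
d = (-17, -5);  v_rel = (-8, -4),  |v_rel|² = 80
v_rel×d = (-8)·(-5) − (-4)·(-17) = -28
since m = R²·80 − (-28)²:  R² = (784 + 8896) / 80 = 121
R = √121 = 11  ⇒  r_B = 11 − 5 = 6

rB=6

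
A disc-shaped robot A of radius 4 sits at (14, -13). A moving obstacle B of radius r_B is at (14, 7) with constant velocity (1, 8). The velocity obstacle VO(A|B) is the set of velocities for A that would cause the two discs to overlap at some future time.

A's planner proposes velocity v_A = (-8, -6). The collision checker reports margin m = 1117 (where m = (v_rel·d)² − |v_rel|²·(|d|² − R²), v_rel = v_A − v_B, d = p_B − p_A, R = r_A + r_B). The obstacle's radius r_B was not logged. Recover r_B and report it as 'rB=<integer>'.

m = 1117
d = (0, 20);  v_rel = (-9, -14),  |v_rel|² = 277
v_rel×d = (-9)·(20) − (-14)·(0) = -180
since m = R²·277 − (-180)²:  R² = (32400 + 1117) / 277 = 121
R = √121 = 11  ⇒  r_B = 11 − 4 = 7

rB=7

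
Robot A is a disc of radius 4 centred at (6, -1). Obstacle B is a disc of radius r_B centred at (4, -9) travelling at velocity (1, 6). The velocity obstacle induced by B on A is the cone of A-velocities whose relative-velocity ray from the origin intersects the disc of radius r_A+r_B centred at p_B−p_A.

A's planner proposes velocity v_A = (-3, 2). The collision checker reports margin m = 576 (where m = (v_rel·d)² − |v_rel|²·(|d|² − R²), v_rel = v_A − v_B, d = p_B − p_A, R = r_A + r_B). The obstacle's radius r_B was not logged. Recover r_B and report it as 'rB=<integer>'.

m = 576
d = (-2, -8);  v_rel = (-4, -4),  |v_rel|² = 32
v_rel×d = (-4)·(-8) − (-4)·(-2) = 24
since m = R²·32 − 24²:  R² = (576 + 576) / 32 = 36
R = √36 = 6  ⇒  r_B = 6 − 4 = 2

rB=2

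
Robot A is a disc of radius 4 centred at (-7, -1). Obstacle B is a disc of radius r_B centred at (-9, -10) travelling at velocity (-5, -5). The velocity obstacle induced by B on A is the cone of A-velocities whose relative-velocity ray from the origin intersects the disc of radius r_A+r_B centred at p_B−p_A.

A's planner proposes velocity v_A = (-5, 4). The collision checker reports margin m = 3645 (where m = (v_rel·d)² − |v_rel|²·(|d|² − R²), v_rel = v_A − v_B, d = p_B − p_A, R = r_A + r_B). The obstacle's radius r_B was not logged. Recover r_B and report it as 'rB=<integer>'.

m = 3645
d = (-2, -9);  v_rel = (0, 9),  |v_rel|² = 81
v_rel×d = (0)·(-9) − (9)·(-2) = 18
since m = R²·81 − 18²:  R² = (324 + 3645) / 81 = 49
R = √49 = 7  ⇒  r_B = 7 − 4 = 3

rB=3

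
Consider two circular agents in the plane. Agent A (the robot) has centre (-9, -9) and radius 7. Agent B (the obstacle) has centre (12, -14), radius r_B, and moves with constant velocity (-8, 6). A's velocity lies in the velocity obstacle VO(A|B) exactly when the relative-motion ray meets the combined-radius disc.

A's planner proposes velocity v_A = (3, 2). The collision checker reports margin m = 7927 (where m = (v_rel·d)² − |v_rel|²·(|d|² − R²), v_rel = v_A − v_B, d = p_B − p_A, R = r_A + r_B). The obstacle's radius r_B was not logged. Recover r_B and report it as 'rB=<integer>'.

m = 7927
d = (21, -5);  v_rel = (11, -4),  |v_rel|² = 137
v_rel×d = (11)·(-5) − (-4)·(21) = 29
since m = R²·137 − 29²:  R² = (841 + 7927) / 137 = 64
R = √64 = 8  ⇒  r_B = 8 − 7 = 1

rB=1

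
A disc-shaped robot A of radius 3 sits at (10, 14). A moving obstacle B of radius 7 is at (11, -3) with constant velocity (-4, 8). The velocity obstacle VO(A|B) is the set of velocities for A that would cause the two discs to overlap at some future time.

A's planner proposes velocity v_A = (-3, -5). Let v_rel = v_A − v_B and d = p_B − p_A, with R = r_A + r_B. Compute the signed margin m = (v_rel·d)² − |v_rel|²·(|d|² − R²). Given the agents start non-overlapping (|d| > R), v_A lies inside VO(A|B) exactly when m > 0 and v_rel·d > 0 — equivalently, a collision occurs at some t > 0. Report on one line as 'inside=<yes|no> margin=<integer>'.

d = (1, -17),  |d|² = 290;  R = 3+7 = 10,  c = 290−10² = 190
v_rel = (1, -13),  |v_rel|² = 170;  v_rel·d = (1)·(1) + (-13)·(-17) = 222
170·t² − 444·t + 190 = 0  ⇒  m = 222² − 170·190 = 16984
m = 16984 > 0,  v_rel·d = 222 > 0  ⇒  inside

inside=yes margin=16984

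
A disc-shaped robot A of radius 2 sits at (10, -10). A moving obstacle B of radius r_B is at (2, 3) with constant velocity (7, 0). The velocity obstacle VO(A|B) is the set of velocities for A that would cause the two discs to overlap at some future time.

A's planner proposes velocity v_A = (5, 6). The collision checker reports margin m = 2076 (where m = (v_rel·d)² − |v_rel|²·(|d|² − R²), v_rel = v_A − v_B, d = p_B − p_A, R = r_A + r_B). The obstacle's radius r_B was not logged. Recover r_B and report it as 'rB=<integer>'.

m = 2076
d = (-8, 13);  v_rel = (-2, 6),  |v_rel|² = 40
v_rel×d = (-2)·(13) − (6)·(-8) = 22
since m = R²·40 − 22²:  R² = (484 + 2076) / 40 = 64
R = √64 = 8  ⇒  r_B = 8 − 2 = 6

rB=6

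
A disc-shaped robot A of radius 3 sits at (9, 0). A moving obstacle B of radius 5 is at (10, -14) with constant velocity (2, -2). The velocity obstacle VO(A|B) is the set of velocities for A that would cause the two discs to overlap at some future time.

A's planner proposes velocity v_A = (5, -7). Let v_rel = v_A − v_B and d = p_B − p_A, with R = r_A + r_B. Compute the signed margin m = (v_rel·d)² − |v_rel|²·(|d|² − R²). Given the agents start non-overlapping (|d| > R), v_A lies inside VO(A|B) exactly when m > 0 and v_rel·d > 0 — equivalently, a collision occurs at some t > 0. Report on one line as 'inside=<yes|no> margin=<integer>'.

d = (1, -14),  |d|² = 197;  R = 3+5 = 8,  c = 197−8² = 133
v_rel = (3, -5),  |v_rel|² = 34;  v_rel·d = (3)·(1) + (-5)·(-14) = 73
34·t² − 146·t + 133 = 0  ⇒  m = 73² − 34·133 = 807
m = 807 > 0,  v_rel·d = 73 > 0  ⇒  inside

inside=yes margin=807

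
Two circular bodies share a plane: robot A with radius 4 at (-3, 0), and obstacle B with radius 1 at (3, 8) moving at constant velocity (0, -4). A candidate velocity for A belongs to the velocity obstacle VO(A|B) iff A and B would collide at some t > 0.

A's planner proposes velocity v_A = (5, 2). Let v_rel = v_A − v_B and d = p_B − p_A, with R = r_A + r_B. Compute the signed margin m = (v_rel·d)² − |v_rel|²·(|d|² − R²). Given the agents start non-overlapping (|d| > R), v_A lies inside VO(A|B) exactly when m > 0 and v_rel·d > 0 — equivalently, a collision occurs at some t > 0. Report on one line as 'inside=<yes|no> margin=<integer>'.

d = (6, 8),  |d|² = 100;  R = 4+1 = 5,  c = 100−5² = 75
v_rel = (5, 6),  |v_rel|² = 61;  v_rel·d = (5)·(6) + (6)·(8) = 78
61·t² − 156·t + 75 = 0  ⇒  m = 78² − 61·75 = 1509
m = 1509 > 0,  v_rel·d = 78 > 0  ⇒  inside

inside=yes margin=1509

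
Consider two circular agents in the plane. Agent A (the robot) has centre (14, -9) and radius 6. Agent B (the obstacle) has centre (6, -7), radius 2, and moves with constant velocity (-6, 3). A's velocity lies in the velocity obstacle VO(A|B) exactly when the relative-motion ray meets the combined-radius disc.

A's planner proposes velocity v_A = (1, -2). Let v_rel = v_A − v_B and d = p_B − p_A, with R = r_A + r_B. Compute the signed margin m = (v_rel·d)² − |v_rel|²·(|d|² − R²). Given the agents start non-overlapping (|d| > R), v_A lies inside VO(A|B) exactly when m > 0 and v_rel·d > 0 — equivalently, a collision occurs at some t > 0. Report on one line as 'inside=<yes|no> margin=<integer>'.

d = (-8, 2),  |d|² = 68;  R = 6+2 = 8,  c = 68−8² = 4
v_rel = (7, -5),  |v_rel|² = 74;  v_rel·d = (7)·(-8) + (-5)·(2) = -66
74·t² + 132·t + 4 = 0  ⇒  m = (-66)² − 74·4 = 4060
m = 4060 > 0,  v_rel·d = -66 < 0  ⇒  outside

inside=no margin=4060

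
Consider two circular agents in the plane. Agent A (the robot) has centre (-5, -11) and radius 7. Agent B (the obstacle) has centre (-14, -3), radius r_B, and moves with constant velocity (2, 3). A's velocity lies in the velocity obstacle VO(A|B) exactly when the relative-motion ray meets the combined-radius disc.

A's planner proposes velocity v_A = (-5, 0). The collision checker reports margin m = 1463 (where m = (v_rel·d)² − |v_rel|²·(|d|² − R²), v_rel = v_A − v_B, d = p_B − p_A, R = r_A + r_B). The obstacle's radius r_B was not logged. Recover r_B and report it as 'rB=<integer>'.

m = 1463
d = (-9, 8);  v_rel = (-7, -3),  |v_rel|² = 58
v_rel×d = (-7)·(8) − (-3)·(-9) = -83
since m = R²·58 − (-83)²:  R² = (6889 + 1463) / 58 = 144
R = √144 = 12  ⇒  r_B = 12 − 7 = 5

rB=5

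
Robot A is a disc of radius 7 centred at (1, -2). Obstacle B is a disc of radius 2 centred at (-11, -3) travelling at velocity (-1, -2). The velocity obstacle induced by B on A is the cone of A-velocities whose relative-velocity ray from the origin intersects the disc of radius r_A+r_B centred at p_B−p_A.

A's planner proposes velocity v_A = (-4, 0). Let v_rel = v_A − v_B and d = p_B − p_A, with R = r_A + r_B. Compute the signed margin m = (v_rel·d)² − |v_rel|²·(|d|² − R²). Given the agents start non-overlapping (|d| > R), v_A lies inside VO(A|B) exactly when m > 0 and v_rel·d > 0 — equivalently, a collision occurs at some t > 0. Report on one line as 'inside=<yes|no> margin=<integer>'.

d = (-12, -1),  |d|² = 145;  R = 7+2 = 9,  c = 145−9² = 64
v_rel = (-3, 2),  |v_rel|² = 13;  v_rel·d = (-3)·(-12) + (2)·(-1) = 34
13·t² − 68·t + 64 = 0  ⇒  m = 34² − 13·64 = 324
m = 324 > 0,  v_rel·d = 34 > 0  ⇒  inside

inside=yes margin=324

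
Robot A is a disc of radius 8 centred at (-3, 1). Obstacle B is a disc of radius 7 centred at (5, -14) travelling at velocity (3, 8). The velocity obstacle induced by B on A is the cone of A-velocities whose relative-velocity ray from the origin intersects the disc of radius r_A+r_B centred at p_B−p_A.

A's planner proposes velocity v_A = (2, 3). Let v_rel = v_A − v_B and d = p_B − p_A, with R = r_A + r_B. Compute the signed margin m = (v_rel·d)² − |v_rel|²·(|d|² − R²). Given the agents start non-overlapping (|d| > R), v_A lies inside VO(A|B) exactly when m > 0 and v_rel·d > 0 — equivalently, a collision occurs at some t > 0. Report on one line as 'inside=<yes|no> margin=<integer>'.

d = (8, -15),  |d|² = 289;  R = 8+7 = 15,  c = 289−15² = 64
v_rel = (-1, -5),  |v_rel|² = 26;  v_rel·d = (-1)·(8) + (-5)·(-15) = 67
26·t² − 134·t + 64 = 0  ⇒  m = 67² − 26·64 = 2825
m = 2825 > 0,  v_rel·d = 67 > 0  ⇒  inside

inside=yes margin=2825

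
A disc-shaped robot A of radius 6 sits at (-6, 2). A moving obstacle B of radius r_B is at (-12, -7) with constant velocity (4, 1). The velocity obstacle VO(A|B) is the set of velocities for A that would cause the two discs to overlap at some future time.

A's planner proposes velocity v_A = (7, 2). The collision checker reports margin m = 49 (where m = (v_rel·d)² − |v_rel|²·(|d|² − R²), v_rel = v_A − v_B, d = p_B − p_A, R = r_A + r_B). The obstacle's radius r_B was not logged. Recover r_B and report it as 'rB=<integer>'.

m = 49
d = (-6, -9);  v_rel = (3, 1),  |v_rel|² = 10
v_rel×d = (3)·(-9) − (1)·(-6) = -21
since m = R²·10 − (-21)²:  R² = (441 + 49) / 10 = 49
R = √49 = 7  ⇒  r_B = 7 − 6 = 1

rB=1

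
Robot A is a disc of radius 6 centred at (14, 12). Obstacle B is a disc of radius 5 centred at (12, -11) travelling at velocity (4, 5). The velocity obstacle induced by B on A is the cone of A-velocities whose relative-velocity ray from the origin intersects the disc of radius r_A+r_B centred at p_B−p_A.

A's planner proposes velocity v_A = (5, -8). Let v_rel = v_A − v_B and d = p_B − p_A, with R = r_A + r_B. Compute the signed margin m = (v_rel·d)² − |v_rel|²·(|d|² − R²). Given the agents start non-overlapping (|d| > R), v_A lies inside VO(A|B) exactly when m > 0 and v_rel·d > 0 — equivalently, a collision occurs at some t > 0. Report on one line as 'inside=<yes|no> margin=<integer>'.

d = (-2, -23),  |d|² = 533;  R = 6+5 = 11,  c = 533−11² = 412
v_rel = (1, -13),  |v_rel|² = 170;  v_rel·d = (1)·(-2) + (-13)·(-23) = 297
170·t² − 594·t + 412 = 0  ⇒  m = 297² − 170·412 = 18169
m = 18169 > 0,  v_rel·d = 297 > 0  ⇒  inside

inside=yes margin=18169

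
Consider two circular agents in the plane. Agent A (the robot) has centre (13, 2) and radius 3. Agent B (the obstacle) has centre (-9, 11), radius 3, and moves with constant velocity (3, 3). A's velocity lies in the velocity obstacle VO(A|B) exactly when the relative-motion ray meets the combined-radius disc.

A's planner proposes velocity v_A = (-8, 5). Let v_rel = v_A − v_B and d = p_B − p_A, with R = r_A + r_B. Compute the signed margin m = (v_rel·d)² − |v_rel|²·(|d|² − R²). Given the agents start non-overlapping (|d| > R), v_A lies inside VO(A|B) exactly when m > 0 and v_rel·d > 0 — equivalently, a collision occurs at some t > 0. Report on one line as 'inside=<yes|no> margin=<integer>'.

d = (-22, 9),  |d|² = 565;  R = 3+3 = 6,  c = 565−6² = 529
v_rel = (-11, 2),  |v_rel|² = 125;  v_rel·d = (-11)·(-22) + (2)·(9) = 260
125·t² − 520·t + 529 = 0  ⇒  m = 260² − 125·529 = 1475
m = 1475 > 0,  v_rel·d = 260 > 0  ⇒  inside

inside=yes margin=1475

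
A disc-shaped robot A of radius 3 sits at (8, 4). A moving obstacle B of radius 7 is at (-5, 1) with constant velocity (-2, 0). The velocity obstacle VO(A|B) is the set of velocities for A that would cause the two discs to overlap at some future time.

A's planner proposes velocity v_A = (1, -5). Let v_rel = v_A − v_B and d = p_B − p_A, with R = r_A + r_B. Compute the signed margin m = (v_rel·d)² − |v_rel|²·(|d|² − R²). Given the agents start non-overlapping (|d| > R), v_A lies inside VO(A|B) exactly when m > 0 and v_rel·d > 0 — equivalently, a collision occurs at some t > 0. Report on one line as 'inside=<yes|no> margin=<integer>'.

d = (-13, -3),  |d|² = 178;  R = 3+7 = 10,  c = 178−10² = 78
v_rel = (3, -5),  |v_rel|² = 34;  v_rel·d = (3)·(-13) + (-5)·(-3) = -24
34·t² + 48·t + 78 = 0  ⇒  m = (-24)² − 34·78 = -2076
m = -2076 < 0,  v_rel·d = -24 < 0  ⇒  outside

inside=no margin=-2076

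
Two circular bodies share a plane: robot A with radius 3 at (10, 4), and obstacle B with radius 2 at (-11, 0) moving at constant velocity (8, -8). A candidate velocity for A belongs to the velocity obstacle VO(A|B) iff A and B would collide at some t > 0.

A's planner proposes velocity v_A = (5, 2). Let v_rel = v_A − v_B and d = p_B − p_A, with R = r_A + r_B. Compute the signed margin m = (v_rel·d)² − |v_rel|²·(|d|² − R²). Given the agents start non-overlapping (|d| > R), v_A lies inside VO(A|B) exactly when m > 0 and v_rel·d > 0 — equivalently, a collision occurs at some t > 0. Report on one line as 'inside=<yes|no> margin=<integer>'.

d = (-21, -4),  |d|² = 457;  R = 3+2 = 5,  c = 457−5² = 432
v_rel = (-3, 10),  |v_rel|² = 109;  v_rel·d = (-3)·(-21) + (10)·(-4) = 23
109·t² − 46·t + 432 = 0  ⇒  m = 23² − 109·432 = -46559
m = -46559 < 0,  v_rel·d = 23 > 0  ⇒  outside

inside=no margin=-46559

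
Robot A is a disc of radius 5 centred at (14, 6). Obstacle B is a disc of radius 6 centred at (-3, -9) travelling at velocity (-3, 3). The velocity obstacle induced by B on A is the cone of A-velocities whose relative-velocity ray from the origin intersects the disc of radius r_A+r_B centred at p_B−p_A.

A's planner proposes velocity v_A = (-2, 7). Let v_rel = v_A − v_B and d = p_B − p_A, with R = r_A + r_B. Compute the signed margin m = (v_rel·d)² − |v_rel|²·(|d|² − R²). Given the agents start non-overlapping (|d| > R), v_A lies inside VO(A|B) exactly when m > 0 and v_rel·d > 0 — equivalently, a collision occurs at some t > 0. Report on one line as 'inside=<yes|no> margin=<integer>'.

d = (-17, -15),  |d|² = 514;  R = 5+6 = 11,  c = 514−11² = 393
v_rel = (1, 4),  |v_rel|² = 17;  v_rel·d = (1)·(-17) + (4)·(-15) = -77
17·t² + 154·t + 393 = 0  ⇒  m = (-77)² − 17·393 = -752
m = -752 < 0,  v_rel·d = -77 < 0  ⇒  outside

inside=no margin=-752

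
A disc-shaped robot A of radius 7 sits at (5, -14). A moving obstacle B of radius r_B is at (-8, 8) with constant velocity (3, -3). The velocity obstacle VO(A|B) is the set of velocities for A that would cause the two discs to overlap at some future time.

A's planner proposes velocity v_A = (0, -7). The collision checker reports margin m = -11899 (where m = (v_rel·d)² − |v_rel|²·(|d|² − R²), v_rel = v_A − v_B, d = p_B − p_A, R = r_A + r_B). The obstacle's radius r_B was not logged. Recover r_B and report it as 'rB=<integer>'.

m = -11899
d = (-13, 22);  v_rel = (-3, -4),  |v_rel|² = 25
v_rel×d = (-3)·(22) − (-4)·(-13) = -118
since m = R²·25 − (-118)²:  R² = (13924 + -11899) / 25 = 81
R = √81 = 9  ⇒  r_B = 9 − 7 = 2

rB=2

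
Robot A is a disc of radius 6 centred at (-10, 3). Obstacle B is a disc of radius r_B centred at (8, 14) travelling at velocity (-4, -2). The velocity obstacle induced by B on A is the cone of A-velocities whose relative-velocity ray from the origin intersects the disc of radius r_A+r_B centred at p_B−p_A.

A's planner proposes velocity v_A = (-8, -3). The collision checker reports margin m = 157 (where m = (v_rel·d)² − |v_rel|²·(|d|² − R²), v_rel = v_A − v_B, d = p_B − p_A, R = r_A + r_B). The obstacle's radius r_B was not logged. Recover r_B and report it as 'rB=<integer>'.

m = 157
d = (18, 11);  v_rel = (-4, -1),  |v_rel|² = 17
v_rel×d = (-4)·(11) − (-1)·(18) = -26
since m = R²·17 − (-26)²:  R² = (676 + 157) / 17 = 49
R = √49 = 7  ⇒  r_B = 7 − 6 = 1

rB=1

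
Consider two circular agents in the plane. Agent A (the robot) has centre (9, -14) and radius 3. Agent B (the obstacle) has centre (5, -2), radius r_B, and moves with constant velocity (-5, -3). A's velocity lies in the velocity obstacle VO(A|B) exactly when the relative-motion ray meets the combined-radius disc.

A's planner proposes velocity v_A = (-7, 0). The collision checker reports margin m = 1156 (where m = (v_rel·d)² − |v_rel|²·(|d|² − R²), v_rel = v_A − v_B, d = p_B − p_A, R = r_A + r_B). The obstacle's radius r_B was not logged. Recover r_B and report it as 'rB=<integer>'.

m = 1156
d = (-4, 12);  v_rel = (-2, 3),  |v_rel|² = 13
v_rel×d = (-2)·(12) − (3)·(-4) = -12
since m = R²·13 − (-12)²:  R² = (144 + 1156) / 13 = 100
R = √100 = 10  ⇒  r_B = 10 − 3 = 7

rB=7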